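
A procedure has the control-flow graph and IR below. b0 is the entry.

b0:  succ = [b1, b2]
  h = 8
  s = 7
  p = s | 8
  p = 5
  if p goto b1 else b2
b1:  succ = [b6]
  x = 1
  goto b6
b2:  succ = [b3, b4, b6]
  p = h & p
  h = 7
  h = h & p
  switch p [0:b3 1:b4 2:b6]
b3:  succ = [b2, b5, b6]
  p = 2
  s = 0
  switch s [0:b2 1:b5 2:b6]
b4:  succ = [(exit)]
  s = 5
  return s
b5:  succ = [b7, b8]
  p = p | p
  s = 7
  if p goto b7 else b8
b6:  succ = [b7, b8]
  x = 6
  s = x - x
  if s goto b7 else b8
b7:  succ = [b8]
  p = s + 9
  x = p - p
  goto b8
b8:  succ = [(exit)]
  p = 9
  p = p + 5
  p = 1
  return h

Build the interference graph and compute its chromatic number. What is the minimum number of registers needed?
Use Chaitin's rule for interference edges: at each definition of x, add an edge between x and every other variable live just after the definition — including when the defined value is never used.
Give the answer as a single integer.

Answer: 3

Analysis:
Block summaries:
  b0: def={h,p,s} ue=∅
  b1: def={x} ue=∅
  b2: def={h,p} ue={h,p}
  b3: def={p,s} ue=∅
  b4: def={s} ue=∅
  b5: def={p,s} ue={p}
  b6: def={s,x} ue=∅
  b7: def={p,x} ue={s}
  b8: def={p} ue={h}

Liveness:
  b0: in=∅ out={h,p}
  b1: in={h} out={h}
  b2: in={h,p} out={h}
  b3: in={h} out={h,p}
  b4: in=∅ out=∅
  b5: in={h,p} out={h,s}
  b6: in={h} out={h,s}
  b7: in={h,s} out={h}
  b8: in={h} out=∅

Interfere edges:
  h — {p,s,x}
  p — {h,s}
  s — {h,p}
  x — {h}

Colouring:
  {h,p,s} pairwise interfere (3-clique) ⇒ χ ≥ 3
  assign h→R0 p→R1 s→R2 x→R1 — no edge inside a register ⇒ χ ≤ 3
  χ = 3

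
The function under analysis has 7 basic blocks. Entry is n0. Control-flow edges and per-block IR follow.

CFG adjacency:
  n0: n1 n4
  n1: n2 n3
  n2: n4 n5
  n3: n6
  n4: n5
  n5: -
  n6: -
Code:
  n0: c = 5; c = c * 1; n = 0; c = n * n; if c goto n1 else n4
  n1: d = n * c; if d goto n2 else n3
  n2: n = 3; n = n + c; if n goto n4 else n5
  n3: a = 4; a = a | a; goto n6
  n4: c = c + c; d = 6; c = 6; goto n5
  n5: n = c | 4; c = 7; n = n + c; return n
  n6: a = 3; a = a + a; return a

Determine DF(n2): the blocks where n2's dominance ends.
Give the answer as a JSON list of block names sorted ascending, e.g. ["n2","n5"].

idom tree: n1←n0 n2←n1 n3←n1 n4←n0 n5←n0 n6←n3
Dom∩ at merges:
  n4: preds {n0,n2}: {n0} ∩ {n0,n1,n2} = {n0}; idom=n0
  n5: preds {n2,n4}: {n0,n1,n2} ∩ {n0,n4} = {n0}; idom=n0

DF walk-up:
  n4←n0: walk · to n0
  n4←n2: walk n2→n1 to n0
  n5←n2: walk n2→n1 to n0
  n5←n4: walk n4 to n0
  DF(n0)=∅
  DF(n1)={n4,n5}
  DF(n2)={n4,n5}
  DF(n3)=∅
  DF(n4)={n5}
  DF(n5)=∅
  DF(n6)=∅

DF(n2) = ["n4", "n5"]

Answer: ["n4", "n5"]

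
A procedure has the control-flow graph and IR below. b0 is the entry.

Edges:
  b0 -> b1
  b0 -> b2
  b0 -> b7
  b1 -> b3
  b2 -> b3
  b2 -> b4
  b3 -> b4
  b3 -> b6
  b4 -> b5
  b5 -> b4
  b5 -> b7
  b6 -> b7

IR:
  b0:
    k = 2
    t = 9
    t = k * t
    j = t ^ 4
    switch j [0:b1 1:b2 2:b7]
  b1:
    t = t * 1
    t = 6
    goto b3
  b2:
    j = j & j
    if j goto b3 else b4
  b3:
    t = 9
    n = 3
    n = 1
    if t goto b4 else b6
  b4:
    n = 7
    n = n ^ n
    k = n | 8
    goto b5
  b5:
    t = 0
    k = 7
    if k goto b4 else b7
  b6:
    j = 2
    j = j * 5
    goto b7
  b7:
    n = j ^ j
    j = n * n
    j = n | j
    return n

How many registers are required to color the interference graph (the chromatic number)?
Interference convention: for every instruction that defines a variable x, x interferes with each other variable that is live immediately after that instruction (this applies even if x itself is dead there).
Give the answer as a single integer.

Answer: 3

Working:
Block summaries:
  b0: {j,k,t} / ∅
  b1: {t} / {t}
  b2: {j} / {j}
  b3: {n,t} / ∅
  b4: {k,n} / ∅
  b5: {k,t} / ∅
  b6: {j} / ∅
  b7: {j,n} / {j}

Liveness:
  live b0: ∅→{j,t}
  live b1: {j,t}→{j}
  live b2: {j}→{j}
  live b3: {j}→{j}
  live b4: {j}→{j}
  live b5: {j}→{j}
  live b6: ∅→{j}
  live b7: {j}→∅

Interference:
  j↔{k,n,t}
  k↔{j,t}
  n↔{j,t}
  t↔{j,k,n}

Chromatic number:
  lower bound: {j,k,t} mutually conflict ⇒ χ ≥ 3
  assign j→r0 k→r2 n→r2 t→r1 — no edge inside a register ⇒ χ ≤ 3
  χ = 3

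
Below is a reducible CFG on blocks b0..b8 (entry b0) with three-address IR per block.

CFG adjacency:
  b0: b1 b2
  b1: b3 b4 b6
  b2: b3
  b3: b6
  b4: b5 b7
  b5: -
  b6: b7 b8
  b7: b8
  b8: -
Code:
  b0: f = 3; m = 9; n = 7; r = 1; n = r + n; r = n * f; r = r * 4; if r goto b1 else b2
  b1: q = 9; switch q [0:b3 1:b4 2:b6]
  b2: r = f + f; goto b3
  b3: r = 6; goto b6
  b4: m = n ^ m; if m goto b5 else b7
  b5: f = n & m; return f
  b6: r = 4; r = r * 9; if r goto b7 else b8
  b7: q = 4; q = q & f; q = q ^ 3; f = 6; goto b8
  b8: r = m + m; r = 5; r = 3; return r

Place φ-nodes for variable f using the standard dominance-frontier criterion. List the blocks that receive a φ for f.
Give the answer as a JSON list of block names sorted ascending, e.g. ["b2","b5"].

Answer: ["b8"]

Working:
idom tree: b1←b0 b2←b0 b3←b0 b4←b1 b5←b4 b6←b0 b7←b0 b8←b0
Join-block Dom:
  b3: preds {b1,b2}: {b0,b1} ∩ {b0,b2} = {b0}; idom=b0
  b6: preds {b1,b3}: {b0,b1} ∩ {b0,b3} = {b0}; idom=b0
  b7: preds {b4,b6}: {b0,b1,b4} ∩ {b0,b6} = {b0}; idom=b0
  b8: preds {b6,b7}: {b0,b6} ∩ {b0,b7} = {b0}; idom=b0

DF walk-up:
  join b3 pred b1: b1 stop@b0
  join b3 pred b2: b2 stop@b0
  join b6 pred b1: b1 stop@b0
  join b6 pred b3: b3 stop@b0
  join b7 pred b4: b4→b1 stop@b0
  join b7 pred b6: b6 stop@b0
  join b8 pred b6: b6 stop@b0
  join b8 pred b7: b7 stop@b0
  DF(b0)=∅
  DF(b1)={b3,b6,b7}
  DF(b2)={b3}
  DF(b3)={b6}
  DF(b4)={b7}
  DF(b5)=∅
  DF(b6)={b7,b8}
  DF(b7)={b8}
  DF(b8)=∅

φ for f: defs {b0,b5,b7}
  DF⁺ = {b8}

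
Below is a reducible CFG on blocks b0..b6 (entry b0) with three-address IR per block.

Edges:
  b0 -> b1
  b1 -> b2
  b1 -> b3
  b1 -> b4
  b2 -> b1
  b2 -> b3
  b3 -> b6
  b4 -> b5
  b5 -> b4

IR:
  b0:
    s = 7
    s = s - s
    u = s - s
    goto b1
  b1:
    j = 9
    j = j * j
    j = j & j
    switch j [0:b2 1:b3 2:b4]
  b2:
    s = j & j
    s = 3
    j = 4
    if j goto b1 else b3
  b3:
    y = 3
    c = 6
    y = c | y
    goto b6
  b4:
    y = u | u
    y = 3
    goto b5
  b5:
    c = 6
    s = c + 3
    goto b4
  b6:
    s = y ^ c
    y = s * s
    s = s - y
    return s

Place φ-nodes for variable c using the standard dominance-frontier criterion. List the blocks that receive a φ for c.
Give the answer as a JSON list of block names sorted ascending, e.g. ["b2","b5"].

idom tree: b1←b0 b2←b1 b3←b1 b4←b1 b5←b4 b6←b3
Join-block Dom:
  b1: preds {b0,b2}: {b0} ∩ {b0,b1,b2} = {b0}; idom=b0
  b3: preds {b1,b2}: {b0,b1} ∩ {b0,b1,b2} = {b0,b1}; idom=b1
  b4: preds {b1,b5}: {b0,b1} ∩ {b0,b1,b4,b5} = {b0,b1}; idom=b1

Frontier:
  b1←b0: walk · to b0
  b1←b2: walk b2→b1 to b0
  b3←b1: walk · to b1
  b3←b2: walk b2 to b1
  b4←b1: walk · to b1
  b4←b5: walk b5→b4 to b1
  b0 → ∅
  b1 → {b1}
  b2 → {b1,b3}
  b3 → ∅
  b4 → {b4}
  b5 → {b4}
  b6 → ∅

φ for c: defs {b3,b5}
  DF⁺ = {b4}

Answer: ["b4"]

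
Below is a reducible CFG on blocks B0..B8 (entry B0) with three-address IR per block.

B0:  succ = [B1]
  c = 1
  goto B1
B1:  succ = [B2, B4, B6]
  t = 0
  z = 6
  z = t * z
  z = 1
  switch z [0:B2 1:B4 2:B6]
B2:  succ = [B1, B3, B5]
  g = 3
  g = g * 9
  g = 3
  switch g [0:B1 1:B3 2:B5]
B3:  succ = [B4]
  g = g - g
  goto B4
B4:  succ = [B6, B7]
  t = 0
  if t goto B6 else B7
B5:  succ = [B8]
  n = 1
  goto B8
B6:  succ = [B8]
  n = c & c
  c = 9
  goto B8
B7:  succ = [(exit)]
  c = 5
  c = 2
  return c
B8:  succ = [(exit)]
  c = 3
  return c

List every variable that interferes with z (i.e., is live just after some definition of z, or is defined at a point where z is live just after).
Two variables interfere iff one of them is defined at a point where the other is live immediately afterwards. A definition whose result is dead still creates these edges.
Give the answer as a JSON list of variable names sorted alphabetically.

Answer: ["c", "t"]

Analysis:
def/use:
  B0 def {c} use ∅
  B1 def {t,z} use ∅
  B2 def {g} use ∅
  B3 def {g} use {g}
  B4 def {t} use ∅
  B5 def {n} use ∅
  B6 def {c,n} use {c}
  B7 def {c} use ∅
  B8 def {c} use ∅

Liveness:
  B0 li=∅ lo={c}
  B1 li={c} lo={c}
  B2 li={c} lo={c,g}
  B3 li={c,g} lo={c}
  B4 li={c} lo={c}
  B5 li=∅ lo=∅
  B6 li={c} lo=∅
  B7 li=∅ lo=∅
  B8 li=∅ lo=∅

Conflict graph:
  c↔{g,t,z}
  g↔{c}
  n↔∅
  t↔{c,z}
  z↔{c,t}

N(z) = ["c", "t"]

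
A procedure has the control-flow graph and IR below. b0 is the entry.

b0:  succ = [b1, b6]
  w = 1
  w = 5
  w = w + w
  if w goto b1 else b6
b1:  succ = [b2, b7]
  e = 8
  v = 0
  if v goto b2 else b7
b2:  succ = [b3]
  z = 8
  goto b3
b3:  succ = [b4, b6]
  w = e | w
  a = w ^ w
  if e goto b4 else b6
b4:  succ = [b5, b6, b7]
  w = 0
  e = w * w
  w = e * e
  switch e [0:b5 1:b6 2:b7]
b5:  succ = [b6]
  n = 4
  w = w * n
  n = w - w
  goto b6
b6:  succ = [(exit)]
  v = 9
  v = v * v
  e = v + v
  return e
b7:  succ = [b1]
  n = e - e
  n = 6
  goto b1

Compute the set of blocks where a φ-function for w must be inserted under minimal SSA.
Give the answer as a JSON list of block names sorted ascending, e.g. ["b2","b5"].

idom tree: b1←b0 b2←b1 b3←b2 b4←b3 b5←b4 b6←b0 b7←b1
Join-block Dom:
  b1: preds {b0,b7}: {b0} ∩ {b0,b1,b7} = {b0}; idom=b0
  b6: preds {b0,b3,b4,b5}: {b0} ∩ {b0,b1,b2,b3} ∩ {b0,b1,b2,b3,b4} ∩ {b0,b1,b2,b3,b4,b5} = {b0}; idom=b0
  b7: preds {b1,b4}: {b0,b1} ∩ {b0,b1,b2,b3,b4} = {b0,b1}; idom=b1

DF walk-up:
  join b1 pred b0: · stop@b0
  join b1 pred b7: b7→b1 stop@b0
  join b6 pred b0: · stop@b0
  join b6 pred b3: b3→b2→b1 stop@b0
  join b6 pred b4: b4→b3→b2→b1 stop@b0
  join b6 pred b5: b5→b4→b3→b2→b1 stop@b0
  join b7 pred b1: · stop@b1
  join b7 pred b4: b4→b3→b2 stop@b1
  b0: DF=∅
  b1: DF={b1,b6}
  b2: DF={b6,b7}
  b3: DF={b6,b7}
  b4: DF={b6,b7}
  b5: DF={b6}
  b6: DF=∅
  b7: DF={b1}

φ for w: defs {b0,b3,b4,b5}
  DF⁺ = {b1,b6,b7}

Answer: ["b1", "b6", "b7"]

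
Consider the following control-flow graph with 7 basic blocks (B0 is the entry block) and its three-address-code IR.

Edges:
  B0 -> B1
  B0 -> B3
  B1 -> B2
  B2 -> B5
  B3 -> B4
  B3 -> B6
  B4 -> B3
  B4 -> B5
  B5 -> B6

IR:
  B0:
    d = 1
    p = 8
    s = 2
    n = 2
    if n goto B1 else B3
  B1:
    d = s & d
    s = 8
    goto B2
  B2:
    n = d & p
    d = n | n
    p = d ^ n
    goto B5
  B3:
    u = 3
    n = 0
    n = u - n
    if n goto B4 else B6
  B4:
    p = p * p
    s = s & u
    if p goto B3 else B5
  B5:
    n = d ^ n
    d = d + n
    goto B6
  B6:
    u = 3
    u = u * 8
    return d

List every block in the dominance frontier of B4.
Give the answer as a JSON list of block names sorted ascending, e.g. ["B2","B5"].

idom tree: B1←B0 B2←B1 B3←B0 B4←B3 B5←B0 B6←B0
Dom at joins:
  B3: preds {B0,B4}: {B0} ∩ {B0,B3,B4} = {B0}; idom=B0
  B5: preds {B2,B4}: {B0,B1,B2} ∩ {B0,B3,B4} = {B0}; idom=B0
  B6: preds {B3,B5}: {B0,B3} ∩ {B0,B5} = {B0}; idom=B0

Frontier:
  join B3 pred B0: · stop@B0
  join B3 pred B4: B4→B3 stop@B0
  join B5 pred B2: B2→B1 stop@B0
  join B5 pred B4: B4→B3 stop@B0
  join B6 pred B3: B3 stop@B0
  join B6 pred B5: B5 stop@B0
  DF(B0)=∅
  DF(B1)={B5}
  DF(B2)={B5}
  DF(B3)={B3,B5,B6}
  DF(B4)={B3,B5}
  DF(B5)={B6}
  DF(B6)=∅

DF(B4) = ["B3", "B5"]

Answer: ["B3", "B5"]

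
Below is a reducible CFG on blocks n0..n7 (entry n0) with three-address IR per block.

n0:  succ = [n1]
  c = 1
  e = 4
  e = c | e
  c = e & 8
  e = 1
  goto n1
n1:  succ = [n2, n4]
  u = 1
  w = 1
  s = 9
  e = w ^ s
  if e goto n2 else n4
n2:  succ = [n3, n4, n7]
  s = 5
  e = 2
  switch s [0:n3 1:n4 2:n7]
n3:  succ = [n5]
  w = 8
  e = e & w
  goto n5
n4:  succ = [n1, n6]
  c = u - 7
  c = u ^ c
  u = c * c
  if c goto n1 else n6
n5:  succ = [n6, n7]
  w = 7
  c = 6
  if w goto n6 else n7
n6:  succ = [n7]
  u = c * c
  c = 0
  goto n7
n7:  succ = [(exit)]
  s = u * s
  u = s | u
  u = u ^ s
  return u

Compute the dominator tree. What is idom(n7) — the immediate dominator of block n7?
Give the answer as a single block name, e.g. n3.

idom tree: n1←n0 n2←n1 n3←n2 n4←n1 n5←n3 n6←n1 n7←n1
Dom∩ at merges:
  n1: preds {n0,n4}: {n0} ∩ {n0,n1,n4} = {n0}; idom=n0
  n4: preds {n1,n2}: {n0,n1} ∩ {n0,n1,n2} = {n0,n1}; idom=n1
  n6: preds {n4,n5}: {n0,n1,n4} ∩ {n0,n1,n2,n3,n5} = {n0,n1}; idom=n1
  n7: preds {n2,n5,n6}: {n0,n1,n2} ∩ {n0,n1,n2,n3,n5} ∩ {n0,n1,n6} = {n0,n1}; idom=n1

idom(n7) = n1

Answer: n1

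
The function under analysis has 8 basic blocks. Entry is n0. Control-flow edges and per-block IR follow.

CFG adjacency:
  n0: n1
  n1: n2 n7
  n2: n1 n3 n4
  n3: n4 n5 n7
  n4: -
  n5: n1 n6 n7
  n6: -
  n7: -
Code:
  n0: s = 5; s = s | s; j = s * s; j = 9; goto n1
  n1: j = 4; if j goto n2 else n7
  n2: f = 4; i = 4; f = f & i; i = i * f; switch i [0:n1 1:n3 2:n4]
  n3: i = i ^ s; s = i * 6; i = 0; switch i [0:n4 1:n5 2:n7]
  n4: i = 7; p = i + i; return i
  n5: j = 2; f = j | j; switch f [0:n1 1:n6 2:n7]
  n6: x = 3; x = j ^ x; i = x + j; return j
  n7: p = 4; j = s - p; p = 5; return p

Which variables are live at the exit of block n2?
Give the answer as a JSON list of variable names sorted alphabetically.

Answer: ["i", "s"]

Working:
Per-block:
  n0: {j,s} / ∅
  n1: {j} / ∅
  n2: {f,i} / ∅
  n3: {i,s} / {i,s}
  n4: {i,p} / ∅
  n5: {f,j} / ∅
  n6: {i,x} / {j}
  n7: {j,p} / {s}

Backward fixpoint:
  n0: in=∅ out={s}
  n1: in={s} out={s}
  n2: in={s} out={i,s}
  n3: in={i,s} out={s}
  n4: in=∅ out=∅
  n5: in={s} out={j,s}
  n6: in={j} out=∅
  n7: in={s} out=∅

live-out(n2) = ["i", "s"]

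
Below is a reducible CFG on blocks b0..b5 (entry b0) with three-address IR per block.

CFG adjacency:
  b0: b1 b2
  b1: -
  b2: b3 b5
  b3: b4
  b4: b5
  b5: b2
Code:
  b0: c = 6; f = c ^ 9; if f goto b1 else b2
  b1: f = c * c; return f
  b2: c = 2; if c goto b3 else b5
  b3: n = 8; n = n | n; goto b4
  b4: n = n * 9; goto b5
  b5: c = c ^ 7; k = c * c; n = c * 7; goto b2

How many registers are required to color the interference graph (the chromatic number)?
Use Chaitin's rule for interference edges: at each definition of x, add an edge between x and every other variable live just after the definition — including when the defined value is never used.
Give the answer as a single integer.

Block summaries:
  b0: def={c,f} ue=∅
  b1: def={f} ue={c}
  b2: def={c} ue=∅
  b3: def={n} ue=∅
  b4: def={n} ue={n}
  b5: def={c,k,n} ue={c}

Live sets:
  b0 li=∅ lo={c}
  b1 li={c} lo=∅
  b2 li=∅ lo={c}
  b3 li={c} lo={c,n}
  b4 li={c,n} lo={c}
  b5 li={c} lo=∅

Interfere edges:
  c↔{f,k,n}
  f↔{c}
  k↔{c}
  n↔{c}

Chromatic number:
  lower bound: {c,f} mutually conflict ⇒ χ ≥ 2
  assign c→c0 f→c1 k→c1 n→c1 — no edge inside a register ⇒ χ ≤ 2
  χ = 2

Answer: 2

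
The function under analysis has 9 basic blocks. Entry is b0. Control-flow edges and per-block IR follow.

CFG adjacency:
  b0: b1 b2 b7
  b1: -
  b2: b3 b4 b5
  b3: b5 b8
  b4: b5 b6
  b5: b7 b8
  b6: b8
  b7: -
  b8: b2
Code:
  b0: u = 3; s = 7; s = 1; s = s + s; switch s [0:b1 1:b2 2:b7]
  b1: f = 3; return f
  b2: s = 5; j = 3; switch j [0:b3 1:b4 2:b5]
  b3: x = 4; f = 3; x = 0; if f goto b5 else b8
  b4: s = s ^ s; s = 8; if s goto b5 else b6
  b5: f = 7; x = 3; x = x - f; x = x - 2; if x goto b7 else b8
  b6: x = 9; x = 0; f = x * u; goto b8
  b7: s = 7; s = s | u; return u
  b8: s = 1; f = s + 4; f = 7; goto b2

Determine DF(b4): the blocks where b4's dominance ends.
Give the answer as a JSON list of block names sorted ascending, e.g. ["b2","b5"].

idom tree: b1←b0 b2←b0 b3←b2 b4←b2 b5←b2 b6←b4 b7←b0 b8←b2
Dom∩ at merges:
  b2: preds {b0,b8}: {b0} ∩ {b0,b2,b8} = {b0}; idom=b0
  b5: preds {b2,b3,b4}: {b0,b2} ∩ {b0,b2,b3} ∩ {b0,b2,b4} = {b0,b2}; idom=b2
  b7: preds {b0,b5}: {b0} ∩ {b0,b2,b5} = {b0}; idom=b0
  b8: preds {b3,b5,b6}: {b0,b2,b3} ∩ {b0,b2,b5} ∩ {b0,b2,b4,b6} = {b0,b2}; idom=b2

DF derivation:
  join b2 pred b0: · stop@b0
  join b2 pred b8: b8→b2 stop@b0
  join b5 pred b2: · stop@b2
  join b5 pred b3: b3 stop@b2
  join b5 pred b4: b4 stop@b2
  join b7 pred b0: · stop@b0
  join b7 pred b5: b5→b2 stop@b0
  join b8 pred b3: b3 stop@b2
  join b8 pred b5: b5 stop@b2
  join b8 pred b6: b6→b4 stop@b2
  b0: DF=∅
  b1: DF=∅
  b2: DF={b2,b7}
  b3: DF={b5,b8}
  b4: DF={b5,b8}
  b5: DF={b7,b8}
  b6: DF={b8}
  b7: DF=∅
  b8: DF={b2}

DF(b4) = ["b5", "b8"]

Answer: ["b5", "b8"]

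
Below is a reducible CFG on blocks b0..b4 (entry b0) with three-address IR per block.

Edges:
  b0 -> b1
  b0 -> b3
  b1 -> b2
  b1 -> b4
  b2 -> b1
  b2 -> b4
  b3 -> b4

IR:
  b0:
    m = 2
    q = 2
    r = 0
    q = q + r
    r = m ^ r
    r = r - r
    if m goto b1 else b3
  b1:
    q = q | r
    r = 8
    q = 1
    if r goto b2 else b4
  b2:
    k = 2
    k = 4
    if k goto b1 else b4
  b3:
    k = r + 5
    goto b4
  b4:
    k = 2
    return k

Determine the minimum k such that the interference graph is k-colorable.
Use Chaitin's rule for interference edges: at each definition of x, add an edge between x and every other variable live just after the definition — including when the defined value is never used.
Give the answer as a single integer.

Answer: 3

Working:
Per-block:
  b0: {m,q,r} / ∅
  b1: {q,r} / {q,r}
  b2: {k} / ∅
  b3: {k} / {r}
  b4: {k} / ∅

Live sets:
  live b0: ∅→{q,r}
  live b1: {q,r}→{q,r}
  live b2: {q,r}→{q,r}
  live b3: {r}→∅
  live b4: ∅→∅

Interference:
  k↔{q,r}
  m↔{q,r}
  q↔{k,m,r}
  r↔{k,m,q}

Colouring:
  clique {k,q,r} ⇒ need ≥ 3
  3-colouring: r0={q}  r1={r}  r2={k,m}
  χ = 3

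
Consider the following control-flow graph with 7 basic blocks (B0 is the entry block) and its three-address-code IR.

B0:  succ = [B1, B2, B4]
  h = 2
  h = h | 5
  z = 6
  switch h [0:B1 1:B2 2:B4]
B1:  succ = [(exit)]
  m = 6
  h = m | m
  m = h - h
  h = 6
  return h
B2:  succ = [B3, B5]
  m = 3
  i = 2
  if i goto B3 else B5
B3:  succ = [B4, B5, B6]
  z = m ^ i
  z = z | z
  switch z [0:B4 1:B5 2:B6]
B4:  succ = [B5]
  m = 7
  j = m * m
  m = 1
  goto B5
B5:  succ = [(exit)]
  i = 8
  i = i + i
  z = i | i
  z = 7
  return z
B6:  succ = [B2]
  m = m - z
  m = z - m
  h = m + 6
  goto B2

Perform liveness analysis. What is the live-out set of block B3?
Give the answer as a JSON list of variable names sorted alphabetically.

Answer: ["m", "z"]

Derivation:
Block summaries:
  B0 def {h,z} use ∅
  B1 def {h,m} use ∅
  B2 def {i,m} use ∅
  B3 def {z} use {i,m}
  B4 def {j,m} use ∅
  B5 def {i,z} use ∅
  B6 def {h,m} use {m,z}

Live sets:
  live B0: ∅→∅
  live B1: ∅→∅
  live B2: ∅→{i,m}
  live B3: {i,m}→{m,z}
  live B4: ∅→∅
  live B5: ∅→∅
  live B6: {m,z}→∅

live-out(B3) = ["m", "z"]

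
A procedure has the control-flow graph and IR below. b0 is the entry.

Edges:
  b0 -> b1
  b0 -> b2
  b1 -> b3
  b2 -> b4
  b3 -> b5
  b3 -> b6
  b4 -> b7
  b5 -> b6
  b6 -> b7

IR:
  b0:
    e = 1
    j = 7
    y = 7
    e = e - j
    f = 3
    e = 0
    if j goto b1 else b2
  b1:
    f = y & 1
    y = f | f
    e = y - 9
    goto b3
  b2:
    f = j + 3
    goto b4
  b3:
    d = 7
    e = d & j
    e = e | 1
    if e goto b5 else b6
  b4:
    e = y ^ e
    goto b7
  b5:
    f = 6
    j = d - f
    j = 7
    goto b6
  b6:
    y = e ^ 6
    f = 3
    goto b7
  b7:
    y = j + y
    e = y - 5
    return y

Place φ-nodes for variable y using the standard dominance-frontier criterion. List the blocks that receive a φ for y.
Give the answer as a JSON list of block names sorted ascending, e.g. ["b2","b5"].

idom tree: b1←b0 b2←b0 b3←b1 b4←b2 b5←b3 b6←b3 b7←b0
Dom∩ at merges:
  b6: preds {b3,b5}: {b0,b1,b3} ∩ {b0,b1,b3,b5} = {b0,b1,b3}; idom=b3
  b7: preds {b4,b6}: {b0,b2,b4} ∩ {b0,b1,b3,b6} = {b0}; idom=b0

Frontier:
  b6←b3: walk · to b3
  b6←b5: walk b5 to b3
  b7←b4: walk b4→b2 to b0
  b7←b6: walk b6→b3→b1 to b0
  b0: DF=∅
  b1: DF={b7}
  b2: DF={b7}
  b3: DF={b7}
  b4: DF={b7}
  b5: DF={b6}
  b6: DF={b7}
  b7: DF=∅

φ for y: defs {b0,b1,b6,b7}
  DF⁺ = {b7}

Answer: ["b7"]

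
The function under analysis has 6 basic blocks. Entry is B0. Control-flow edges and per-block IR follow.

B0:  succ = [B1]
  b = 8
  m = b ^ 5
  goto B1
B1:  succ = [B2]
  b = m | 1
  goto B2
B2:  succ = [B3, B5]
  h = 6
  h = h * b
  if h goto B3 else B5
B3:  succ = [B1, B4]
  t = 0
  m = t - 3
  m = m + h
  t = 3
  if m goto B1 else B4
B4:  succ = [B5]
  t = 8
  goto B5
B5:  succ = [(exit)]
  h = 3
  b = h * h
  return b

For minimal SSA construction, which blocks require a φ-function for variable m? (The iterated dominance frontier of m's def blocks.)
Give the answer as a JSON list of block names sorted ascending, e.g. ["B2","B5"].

idom tree: B1←B0 B2←B1 B3←B2 B4←B3 B5←B2
Dom∩ at merges:
  B1: preds {B0,B3}: {B0} ∩ {B0,B1,B2,B3} = {B0}; idom=B0
  B5: preds {B2,B4}: {B0,B1,B2} ∩ {B0,B1,B2,B3,B4} = {B0,B1,B2}; idom=B2

Frontier:
  B1←B0: walk · to B0
  B1←B3: walk B3→B2→B1 to B0
  B5←B2: walk · to B2
  B5←B4: walk B4→B3 to B2
  DF(B0)=∅
  DF(B1)={B1}
  DF(B2)={B1}
  DF(B3)={B1,B5}
  DF(B4)={B5}
  DF(B5)=∅

φ for m: defs {B0,B3}
  DF⁺ = {B1,B5}

Answer: ["B1", "B5"]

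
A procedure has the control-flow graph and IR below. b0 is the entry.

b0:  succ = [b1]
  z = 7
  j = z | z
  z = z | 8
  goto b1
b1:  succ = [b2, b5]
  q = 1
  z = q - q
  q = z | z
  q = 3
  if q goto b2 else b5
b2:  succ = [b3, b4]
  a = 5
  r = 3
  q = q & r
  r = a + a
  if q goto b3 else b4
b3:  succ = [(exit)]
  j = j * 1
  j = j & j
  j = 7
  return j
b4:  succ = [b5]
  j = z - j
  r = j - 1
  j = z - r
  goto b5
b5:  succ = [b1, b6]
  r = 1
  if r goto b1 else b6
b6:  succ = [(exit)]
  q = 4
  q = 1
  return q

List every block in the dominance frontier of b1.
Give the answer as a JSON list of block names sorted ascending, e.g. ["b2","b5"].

Answer: ["b1"]

Working:
idom tree: b1←b0 b2←b1 b3←b2 b4←b2 b5←b1 b6←b5
Dom∩ at merges:
  b1: preds {b0,b5}: {b0} ∩ {b0,b1,b5} = {b0}; idom=b0
  b5: preds {b1,b4}: {b0,b1} ∩ {b0,b1,b2,b4} = {b0,b1}; idom=b1

Frontier:
  b1←b0: walk · to b0
  b1←b5: walk b5→b1 to b0
  b5←b1: walk · to b1
  b5←b4: walk b4→b2 to b1
  b0 → ∅
  b1 → {b1}
  b2 → {b5}
  b3 → ∅
  b4 → {b5}
  b5 → {b1}
  b6 → ∅

DF(b1) = ["b1"]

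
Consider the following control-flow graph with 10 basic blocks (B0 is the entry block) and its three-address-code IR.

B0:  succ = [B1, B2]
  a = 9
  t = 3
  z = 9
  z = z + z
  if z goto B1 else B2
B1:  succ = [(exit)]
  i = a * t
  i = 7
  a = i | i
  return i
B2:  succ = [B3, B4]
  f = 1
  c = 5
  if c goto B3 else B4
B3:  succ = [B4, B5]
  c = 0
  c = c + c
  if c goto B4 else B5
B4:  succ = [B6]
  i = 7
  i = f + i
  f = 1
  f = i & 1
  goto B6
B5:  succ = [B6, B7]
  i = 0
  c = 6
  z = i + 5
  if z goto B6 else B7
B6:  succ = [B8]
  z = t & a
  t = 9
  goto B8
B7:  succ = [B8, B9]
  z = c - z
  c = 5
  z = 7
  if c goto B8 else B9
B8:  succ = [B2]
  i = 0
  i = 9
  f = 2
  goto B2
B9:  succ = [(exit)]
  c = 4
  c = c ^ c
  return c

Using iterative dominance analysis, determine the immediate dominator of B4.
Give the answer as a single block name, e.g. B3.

idom tree: B1←B0 B2←B0 B3←B2 B4←B2 B5←B3 B6←B2 B7←B5 B8←B2 B9←B7
Dom at joins:
  B2: preds {B0,B8}: {B0} ∩ {B0,B2,B8} = {B0}; idom=B0
  B4: preds {B2,B3}: {B0,B2} ∩ {B0,B2,B3} = {B0,B2}; idom=B2
  B6: preds {B4,B5}: {B0,B2,B4} ∩ {B0,B2,B3,B5} = {B0,B2}; idom=B2
  B8: preds {B6,B7}: {B0,B2,B6} ∩ {B0,B2,B3,B5,B7} = {B0,B2}; idom=B2

idom(B4) = B2

Answer: B2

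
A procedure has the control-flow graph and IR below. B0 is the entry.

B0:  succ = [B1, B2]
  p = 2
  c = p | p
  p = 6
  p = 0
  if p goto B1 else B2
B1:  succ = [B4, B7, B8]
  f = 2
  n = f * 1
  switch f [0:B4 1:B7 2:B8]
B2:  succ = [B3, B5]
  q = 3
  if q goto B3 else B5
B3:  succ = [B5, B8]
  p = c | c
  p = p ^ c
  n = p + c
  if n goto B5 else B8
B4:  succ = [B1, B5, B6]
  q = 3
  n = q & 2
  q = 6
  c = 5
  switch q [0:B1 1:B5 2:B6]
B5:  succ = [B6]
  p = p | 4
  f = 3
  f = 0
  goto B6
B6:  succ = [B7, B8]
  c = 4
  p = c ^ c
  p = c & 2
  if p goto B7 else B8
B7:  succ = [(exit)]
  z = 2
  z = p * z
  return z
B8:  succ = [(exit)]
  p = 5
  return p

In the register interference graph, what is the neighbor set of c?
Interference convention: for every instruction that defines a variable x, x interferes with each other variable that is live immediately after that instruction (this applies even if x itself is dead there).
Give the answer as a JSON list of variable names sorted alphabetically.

Answer: ["p", "q"]

Derivation:
def/use:
  B0: {c,p} / ∅
  B1: {f,n} / ∅
  B2: {q} / ∅
  B3: {n,p} / {c}
  B4: {c,n,q} / ∅
  B5: {f,p} / {p}
  B6: {c,p} / ∅
  B7: {z} / {p}
  B8: {p} / ∅

Liveness:
  B0: in=∅ out={c,p}
  B1: in={p} out={p}
  B2: in={c,p} out={c,p}
  B3: in={c} out={p}
  B4: in={p} out={p}
  B5: in={p} out=∅
  B6: in=∅ out={p}
  B7: in={p} out=∅
  B8: in=∅ out=∅

Conflict graph:
  c: {p,q}
  f: {n,p}
  n: {f,p}
  p: {c,f,n,q,z}
  q: {c,p}
  z: {p}

N(c) = ["p", "q"]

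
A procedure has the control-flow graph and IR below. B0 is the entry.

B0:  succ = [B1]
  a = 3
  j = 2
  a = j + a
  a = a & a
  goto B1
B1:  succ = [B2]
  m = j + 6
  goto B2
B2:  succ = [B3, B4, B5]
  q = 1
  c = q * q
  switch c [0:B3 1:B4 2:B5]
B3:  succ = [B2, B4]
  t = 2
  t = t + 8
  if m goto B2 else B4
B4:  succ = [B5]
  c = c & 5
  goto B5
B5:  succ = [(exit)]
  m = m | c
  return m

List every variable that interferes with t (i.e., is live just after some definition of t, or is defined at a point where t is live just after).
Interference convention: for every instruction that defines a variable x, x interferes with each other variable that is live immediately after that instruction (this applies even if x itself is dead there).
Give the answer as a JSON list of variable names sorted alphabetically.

Answer: ["c", "m"]

Derivation:
def/use:
  B0: def={a,j} ue=∅
  B1: def={m} ue={j}
  B2: def={c,q} ue=∅
  B3: def={t} ue={m}
  B4: def={c} ue={c}
  B5: def={m} ue={c,m}

Live sets:
  live B0: ∅→{j}
  live B1: {j}→{m}
  live B2: {m}→{c,m}
  live B3: {c,m}→{c,m}
  live B4: {c,m}→{c,m}
  live B5: {c,m}→∅

Interference:
  a↔{j}
  c↔{m,t}
  j↔{a}
  m↔{c,q,t}
  q↔{m}
  t↔{c,m}

N(t) = ["c", "m"]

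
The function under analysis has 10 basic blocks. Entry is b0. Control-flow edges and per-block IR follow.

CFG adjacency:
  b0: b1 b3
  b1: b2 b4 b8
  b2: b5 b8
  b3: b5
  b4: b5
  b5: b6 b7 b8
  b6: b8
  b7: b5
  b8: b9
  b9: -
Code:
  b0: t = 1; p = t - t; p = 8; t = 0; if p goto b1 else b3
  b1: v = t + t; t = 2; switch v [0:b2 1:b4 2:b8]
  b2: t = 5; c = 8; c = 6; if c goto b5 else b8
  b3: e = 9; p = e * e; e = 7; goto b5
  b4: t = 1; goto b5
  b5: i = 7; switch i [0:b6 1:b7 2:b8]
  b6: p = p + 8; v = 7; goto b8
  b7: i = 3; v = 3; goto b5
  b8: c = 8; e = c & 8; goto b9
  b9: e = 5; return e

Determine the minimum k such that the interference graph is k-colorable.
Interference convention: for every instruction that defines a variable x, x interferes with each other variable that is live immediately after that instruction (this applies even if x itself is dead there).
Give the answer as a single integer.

Answer: 3

Derivation:
Block summaries:
  b0 def {p,t} use ∅
  b1 def {t,v} use {t}
  b2 def {c,t} use ∅
  b3 def {e,p} use ∅
  b4 def {t} use ∅
  b5 def {i} use ∅
  b6 def {p,v} use {p}
  b7 def {i,v} use ∅
  b8 def {c,e} use ∅
  b9 def {e} use ∅

Liveness:
  b0 li=∅ lo={p,t}
  b1 li={p,t} lo={p}
  b2 li={p} lo={p}
  b3 li=∅ lo={p}
  b4 li={p} lo={p}
  b5 li={p} lo={p}
  b6 li={p} lo=∅
  b7 li={p} lo={p}
  b8 li=∅ lo=∅
  b9 li=∅ lo=∅

Interfere edges:
  c↔{p}
  e↔{p}
  i↔{p}
  p↔{c,e,i,t,v}
  t↔{p,v}
  v↔{p,t}

Registers:
  lower bound: {p,t,v} mutually conflict ⇒ χ ≥ 3
  3-colouring: r0={p}  r1={c,e,i,t}  r2={v}
  χ = 3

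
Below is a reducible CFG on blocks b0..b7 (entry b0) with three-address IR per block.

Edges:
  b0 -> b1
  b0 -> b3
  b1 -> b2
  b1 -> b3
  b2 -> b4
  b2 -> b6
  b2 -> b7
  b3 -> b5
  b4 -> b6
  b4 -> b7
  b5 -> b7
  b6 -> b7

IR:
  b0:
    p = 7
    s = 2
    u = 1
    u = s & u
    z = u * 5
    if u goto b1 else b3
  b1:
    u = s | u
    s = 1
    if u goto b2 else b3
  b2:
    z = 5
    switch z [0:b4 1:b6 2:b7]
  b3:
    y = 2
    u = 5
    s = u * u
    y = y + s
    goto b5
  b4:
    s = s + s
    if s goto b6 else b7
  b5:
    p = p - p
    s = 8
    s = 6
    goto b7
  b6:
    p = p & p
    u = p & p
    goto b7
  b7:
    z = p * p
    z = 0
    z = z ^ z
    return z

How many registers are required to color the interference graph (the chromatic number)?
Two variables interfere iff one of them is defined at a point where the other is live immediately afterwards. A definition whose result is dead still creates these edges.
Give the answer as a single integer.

def/use:
  b0: {p,s,u,z} / ∅
  b1: {s,u} / {s,u}
  b2: {z} / ∅
  b3: {s,u,y} / ∅
  b4: {s} / {s}
  b5: {p,s} / {p}
  b6: {p,u} / {p}
  b7: {z} / {p}

Live sets:
  live b0: ∅→{p,s,u}
  live b1: {p,s,u}→{p,s}
  live b2: {p,s}→{p,s}
  live b3: {p}→{p}
  live b4: {p,s}→{p}
  live b5: {p}→{p}
  live b6: {p}→{p}
  live b7: {p}→∅

Interfere edges:
  p — {s,u,y,z}
  s — {p,u,y,z}
  u — {p,s,y,z}
  y — {p,s,u}
  z — {p,s,u}

Registers:
  lower bound: {p,s,u,y} mutually conflict ⇒ χ ≥ 4
  4-colouring: R0={p}  R1={s}  R2={u}  R3={y,z}
  χ = 4

Answer: 4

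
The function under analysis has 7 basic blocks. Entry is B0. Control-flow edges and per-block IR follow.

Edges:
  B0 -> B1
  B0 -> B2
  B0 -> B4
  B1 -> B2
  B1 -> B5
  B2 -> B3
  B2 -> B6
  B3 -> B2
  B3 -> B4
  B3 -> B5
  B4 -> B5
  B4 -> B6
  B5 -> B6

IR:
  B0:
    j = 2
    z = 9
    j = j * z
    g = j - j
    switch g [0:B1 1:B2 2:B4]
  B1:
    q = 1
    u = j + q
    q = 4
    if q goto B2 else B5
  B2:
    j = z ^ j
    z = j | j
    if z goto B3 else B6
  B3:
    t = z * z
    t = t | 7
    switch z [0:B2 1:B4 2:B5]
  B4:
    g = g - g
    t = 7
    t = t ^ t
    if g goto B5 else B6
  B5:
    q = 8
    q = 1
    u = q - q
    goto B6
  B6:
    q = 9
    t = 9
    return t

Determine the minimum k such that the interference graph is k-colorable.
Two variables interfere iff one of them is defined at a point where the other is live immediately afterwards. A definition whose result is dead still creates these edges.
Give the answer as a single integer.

Answer: 4

Derivation:
def/use:
  B0 def {g,j,z} use ∅
  B1 def {q,u} use {j}
  B2 def {j,z} use {j,z}
  B3 def {t} use {z}
  B4 def {g,t} use {g}
  B5 def {q,u} use ∅
  B6 def {q,t} use ∅

Backward fixpoint:
  B0 li=∅ lo={g,j,z}
  B1 li={g,j,z} lo={g,j,z}
  B2 li={g,j,z} lo={g,j,z}
  B3 li={g,j,z} lo={g,j,z}
  B4 li={g} lo=∅
  B5 li=∅ lo=∅
  B6 li=∅ lo=∅

Conflict graph:
  g↔{j,q,t,u,z}
  j↔{g,q,t,u,z}
  q↔{g,j,z}
  t↔{g,j,z}
  u↔{g,j,z}
  z↔{g,j,q,t,u}

Registers:
  clique {g,j,q,z} ⇒ need ≥ 4
  4-colouring: r0={g}  r1={j}  r2={z}  r3={q,t,u}
  χ = 4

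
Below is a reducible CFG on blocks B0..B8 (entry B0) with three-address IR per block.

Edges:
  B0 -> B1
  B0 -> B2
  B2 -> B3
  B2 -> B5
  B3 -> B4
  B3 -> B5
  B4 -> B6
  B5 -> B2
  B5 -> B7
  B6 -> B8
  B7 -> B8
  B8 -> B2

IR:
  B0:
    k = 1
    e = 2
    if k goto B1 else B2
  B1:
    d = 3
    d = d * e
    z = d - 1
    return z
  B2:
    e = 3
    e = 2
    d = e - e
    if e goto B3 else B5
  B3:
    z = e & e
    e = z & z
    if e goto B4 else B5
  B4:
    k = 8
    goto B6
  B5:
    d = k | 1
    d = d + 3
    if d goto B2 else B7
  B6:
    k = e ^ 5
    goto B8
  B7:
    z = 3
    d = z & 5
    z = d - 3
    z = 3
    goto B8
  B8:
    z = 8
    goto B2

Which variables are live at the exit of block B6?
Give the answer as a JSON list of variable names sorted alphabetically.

Answer: ["k"]

Analysis:
Per-block:
  B0 def {e,k} use ∅
  B1 def {d,z} use {e}
  B2 def {d,e} use ∅
  B3 def {e,z} use {e}
  B4 def {k} use ∅
  B5 def {d} use {k}
  B6 def {k} use {e}
  B7 def {d,z} use ∅
  B8 def {z} use ∅

Live sets:
  B0 li=∅ lo={e,k}
  B1 li={e} lo=∅
  B2 li={k} lo={e,k}
  B3 li={e,k} lo={e,k}
  B4 li={e} lo={e}
  B5 li={k} lo={k}
  B6 li={e} lo={k}
  B7 li={k} lo={k}
  B8 li={k} lo={k}

live-out(B6) = ["k"]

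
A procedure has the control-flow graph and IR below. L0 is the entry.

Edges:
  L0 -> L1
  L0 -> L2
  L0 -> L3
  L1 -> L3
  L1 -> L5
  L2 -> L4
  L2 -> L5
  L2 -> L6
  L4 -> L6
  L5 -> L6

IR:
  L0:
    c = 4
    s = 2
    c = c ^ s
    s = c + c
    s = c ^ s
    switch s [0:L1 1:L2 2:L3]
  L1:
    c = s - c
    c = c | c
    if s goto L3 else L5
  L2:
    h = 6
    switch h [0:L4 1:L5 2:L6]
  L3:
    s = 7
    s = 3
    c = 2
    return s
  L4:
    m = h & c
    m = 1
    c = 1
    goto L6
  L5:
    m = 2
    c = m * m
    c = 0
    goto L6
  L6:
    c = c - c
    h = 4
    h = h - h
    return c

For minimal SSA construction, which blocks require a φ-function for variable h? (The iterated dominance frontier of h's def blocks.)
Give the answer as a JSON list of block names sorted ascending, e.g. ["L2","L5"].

Answer: ["L5", "L6"]

Working:
idom tree: L1←L0 L2←L0 L3←L0 L4←L2 L5←L0 L6←L0
Dom at joins:
  L3: preds {L0,L1}: {L0} ∩ {L0,L1} = {L0}; idom=L0
  L5: preds {L1,L2}: {L0,L1} ∩ {L0,L2} = {L0}; idom=L0
  L6: preds {L2,L4,L5}: {L0,L2} ∩ {L0,L2,L4} ∩ {L0,L5} = {L0}; idom=L0

DF walk-up:
  L3←L0: walk · to L0
  L3←L1: walk L1 to L0
  L5←L1: walk L1 to L0
  L5←L2: walk L2 to L0
  L6←L2: walk L2 to L0
  L6←L4: walk L4→L2 to L0
  L6←L5: walk L5 to L0
  L0: DF=∅
  L1: DF={L3,L5}
  L2: DF={L5,L6}
  L3: DF=∅
  L4: DF={L6}
  L5: DF={L6}
  L6: DF=∅

φ for h: defs {L2,L6}
  DF⁺ = {L5,L6}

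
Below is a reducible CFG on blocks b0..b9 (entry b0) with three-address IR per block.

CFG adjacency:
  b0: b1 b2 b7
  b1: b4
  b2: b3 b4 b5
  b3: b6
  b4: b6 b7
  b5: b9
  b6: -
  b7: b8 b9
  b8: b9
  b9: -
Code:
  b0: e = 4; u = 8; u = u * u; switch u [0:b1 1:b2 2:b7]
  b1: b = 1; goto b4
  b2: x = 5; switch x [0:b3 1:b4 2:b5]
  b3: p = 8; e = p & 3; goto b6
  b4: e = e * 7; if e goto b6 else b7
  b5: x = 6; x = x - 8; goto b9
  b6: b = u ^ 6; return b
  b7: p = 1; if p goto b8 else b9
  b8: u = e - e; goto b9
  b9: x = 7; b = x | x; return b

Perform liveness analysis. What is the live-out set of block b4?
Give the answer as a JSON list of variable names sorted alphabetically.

Per-block:
  b0 def {e,u} use ∅
  b1 def {b} use ∅
  b2 def {x} use ∅
  b3 def {e,p} use ∅
  b4 def {e} use {e}
  b5 def {x} use ∅
  b6 def {b} use {u}
  b7 def {p} use ∅
  b8 def {u} use {e}
  b9 def {b,x} use ∅

Backward fixpoint:
  live b0: ∅→{e,u}
  live b1: {e,u}→{e,u}
  live b2: {e,u}→{e,u}
  live b3: {u}→{u}
  live b4: {e,u}→{e,u}
  live b5: ∅→∅
  live b6: {u}→∅
  live b7: {e}→{e}
  live b8: {e}→∅
  live b9: ∅→∅

live-out(b4) = ["e", "u"]

Answer: ["e", "u"]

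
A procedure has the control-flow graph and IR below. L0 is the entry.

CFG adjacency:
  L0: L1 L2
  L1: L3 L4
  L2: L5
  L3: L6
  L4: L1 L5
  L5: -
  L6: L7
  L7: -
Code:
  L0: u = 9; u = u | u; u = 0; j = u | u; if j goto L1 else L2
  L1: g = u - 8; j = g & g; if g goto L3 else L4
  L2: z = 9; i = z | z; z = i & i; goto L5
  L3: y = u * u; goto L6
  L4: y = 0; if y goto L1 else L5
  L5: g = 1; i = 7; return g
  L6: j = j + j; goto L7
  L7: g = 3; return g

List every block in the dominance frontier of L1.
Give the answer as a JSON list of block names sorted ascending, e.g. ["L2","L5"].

idom tree: L1←L0 L2←L0 L3←L1 L4←L1 L5←L0 L6←L3 L7←L6
Dom at joins:
  L1: preds {L0,L4}: {L0} ∩ {L0,L1,L4} = {L0}; idom=L0
  L5: preds {L2,L4}: {L0,L2} ∩ {L0,L1,L4} = {L0}; idom=L0

Frontier:
  join L1 pred L0: · stop@L0
  join L1 pred L4: L4→L1 stop@L0
  join L5 pred L2: L2 stop@L0
  join L5 pred L4: L4→L1 stop@L0
  L0 → ∅
  L1 → {L1,L5}
  L2 → {L5}
  L3 → ∅
  L4 → {L1,L5}
  L5 → ∅
  L6 → ∅
  L7 → ∅

DF(L1) = ["L1", "L5"]

Answer: ["L1", "L5"]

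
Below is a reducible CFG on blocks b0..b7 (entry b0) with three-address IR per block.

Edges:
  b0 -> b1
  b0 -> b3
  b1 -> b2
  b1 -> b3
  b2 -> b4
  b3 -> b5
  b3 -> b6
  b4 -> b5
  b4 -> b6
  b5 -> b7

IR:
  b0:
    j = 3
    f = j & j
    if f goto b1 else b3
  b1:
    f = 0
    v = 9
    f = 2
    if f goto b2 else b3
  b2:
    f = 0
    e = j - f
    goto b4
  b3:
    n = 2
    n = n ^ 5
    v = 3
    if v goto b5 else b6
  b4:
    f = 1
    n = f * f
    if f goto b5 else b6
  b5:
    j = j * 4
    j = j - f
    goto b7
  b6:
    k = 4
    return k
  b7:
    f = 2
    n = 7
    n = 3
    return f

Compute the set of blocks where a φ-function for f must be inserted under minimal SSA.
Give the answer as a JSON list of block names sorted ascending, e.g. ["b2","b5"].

idom tree: b1←b0 b2←b1 b3←b0 b4←b2 b5←b0 b6←b0 b7←b5
Dom at joins:
  b3: preds {b0,b1}: {b0} ∩ {b0,b1} = {b0}; idom=b0
  b5: preds {b3,b4}: {b0,b3} ∩ {b0,b1,b2,b4} = {b0}; idom=b0
  b6: preds {b3,b4}: {b0,b3} ∩ {b0,b1,b2,b4} = {b0}; idom=b0

DF walk-up:
  b3←b0: walk · to b0
  b3←b1: walk b1 to b0
  b5←b3: walk b3 to b0
  b5←b4: walk b4→b2→b1 to b0
  b6←b3: walk b3 to b0
  b6←b4: walk b4→b2→b1 to b0
  b0: DF=∅
  b1: DF={b3,b5,b6}
  b2: DF={b5,b6}
  b3: DF={b5,b6}
  b4: DF={b5,b6}
  b5: DF=∅
  b6: DF=∅
  b7: DF=∅

φ for f: defs {b0,b1,b2,b4,b7}
  DF⁺ = {b3,b5,b6}

Answer: ["b3", "b5", "b6"]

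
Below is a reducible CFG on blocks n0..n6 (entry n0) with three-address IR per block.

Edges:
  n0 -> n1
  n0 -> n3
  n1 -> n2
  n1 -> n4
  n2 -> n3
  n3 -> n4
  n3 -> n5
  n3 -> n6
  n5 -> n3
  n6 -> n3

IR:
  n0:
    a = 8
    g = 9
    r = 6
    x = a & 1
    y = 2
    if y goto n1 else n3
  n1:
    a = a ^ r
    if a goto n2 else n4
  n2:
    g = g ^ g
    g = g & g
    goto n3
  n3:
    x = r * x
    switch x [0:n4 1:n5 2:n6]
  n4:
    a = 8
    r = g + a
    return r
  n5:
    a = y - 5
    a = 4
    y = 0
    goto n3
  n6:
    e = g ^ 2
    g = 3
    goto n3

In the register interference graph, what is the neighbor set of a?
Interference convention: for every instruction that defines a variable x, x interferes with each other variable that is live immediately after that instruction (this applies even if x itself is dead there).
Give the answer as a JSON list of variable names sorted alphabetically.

def/use:
  n0 def {a,g,r,x,y} use ∅
  n1 def {a} use {a,r}
  n2 def {g} use {g}
  n3 def {x} use {r,x}
  n4 def {a,r} use {g}
  n5 def {a,y} use {y}
  n6 def {e,g} use {g}

Liveness:
  n0 li=∅ lo={a,g,r,x,y}
  n1 li={a,g,r,x,y} lo={g,r,x,y}
  n2 li={g,r,x,y} lo={g,r,x,y}
  n3 li={g,r,x,y} lo={g,r,x,y}
  n4 li={g} lo=∅
  n5 li={g,r,x,y} lo={g,r,x,y}
  n6 li={g,r,x,y} lo={g,r,x,y}

Conflict graph:
  a↔{g,r,x,y}
  e↔{r,x,y}
  g↔{a,r,x,y}
  r↔{a,e,g,x,y}
  x↔{a,e,g,r,y}
  y↔{a,e,g,r,x}

N(a) = ["g", "r", "x", "y"]

Answer: ["g", "r", "x", "y"]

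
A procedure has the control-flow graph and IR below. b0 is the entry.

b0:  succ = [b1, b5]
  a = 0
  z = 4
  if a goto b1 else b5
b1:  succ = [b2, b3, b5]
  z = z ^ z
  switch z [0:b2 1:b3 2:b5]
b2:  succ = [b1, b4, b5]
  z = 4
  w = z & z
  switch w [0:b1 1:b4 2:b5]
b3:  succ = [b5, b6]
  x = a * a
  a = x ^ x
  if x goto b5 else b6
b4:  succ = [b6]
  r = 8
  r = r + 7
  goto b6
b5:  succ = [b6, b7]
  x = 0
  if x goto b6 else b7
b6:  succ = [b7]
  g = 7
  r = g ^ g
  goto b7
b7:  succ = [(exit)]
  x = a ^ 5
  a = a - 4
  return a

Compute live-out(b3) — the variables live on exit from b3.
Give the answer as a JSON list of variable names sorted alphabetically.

Answer: ["a"]

Working:
def/use:
  b0 def {a,z} use ∅
  b1 def {z} use {z}
  b2 def {w,z} use ∅
  b3 def {a,x} use {a}
  b4 def {r} use ∅
  b5 def {x} use ∅
  b6 def {g,r} use ∅
  b7 def {a,x} use {a}

Liveness:
  b0: in=∅ out={a,z}
  b1: in={a,z} out={a}
  b2: in={a} out={a,z}
  b3: in={a} out={a}
  b4: in={a} out={a}
  b5: in={a} out={a}
  b6: in={a} out={a}
  b7: in={a} out=∅

live-out(b3) = ["a"]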